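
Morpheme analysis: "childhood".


Word: "childhood"
Morphemes: child | -hood
Each morpheme carries meaning
= 2 morphemes


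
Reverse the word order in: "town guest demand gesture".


Original: "town guest demand gesture"
Words (1..n): town | guest | demand | gesture
Reversed (n..1): gesture | demand | guest | town
Result = "gesture demand guest town"


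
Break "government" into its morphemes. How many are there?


Word: "government"
Morphemes: govern + -ment
Each morpheme carries meaning
= 2 morphemes


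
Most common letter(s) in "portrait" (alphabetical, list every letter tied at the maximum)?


Word: "portrait"
Letter counts:
  'a': 1
  'i': 1
  'o': 1
  'p': 1
  'r': 2
  't': 2
Maximum count = 2
Most frequent = 'r', 't' (2 times each)


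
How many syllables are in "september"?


Word: "september"
Syllable breakdown: sep-tem-ber
Counting: 3 parts
= 3 syllables


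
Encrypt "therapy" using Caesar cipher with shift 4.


Word: "therapy"
Shift: 4
Each letter → (letter + shift) mod 26:
  't' (19) + 4 = 23 → 'x'
  'h' (7) + 4 = 11 → 'l'
  'e' (4) + 4 = 8 → 'i'
  'r' (17) + 4 = 21 → 'v'
  'a' (0) + 4 = 4 → 'e'
  'p' (15) + 4 = 19 → 't'
  'y' (24) + 4 = 2 → 'c'
Result = "xlivetc"


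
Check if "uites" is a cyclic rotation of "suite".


Word: "suite", Candidate: "uites"
Method: check if candidate is substring of word+word
"suitesuite" contains "uites"? Yes
Is rotation = Yes


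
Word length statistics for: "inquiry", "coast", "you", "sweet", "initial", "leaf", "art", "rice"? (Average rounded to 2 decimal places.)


Lengths: "inquiry"=7, "coast"=5, "you"=3, "sweet"=5, "initial"=7, "leaf"=4, "art"=3, "rice"=4
Sum = 38, Count = 8
Average = 38/8 = 4.75
= avg=4.75, min=3, max=7


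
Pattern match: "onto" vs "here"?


Pattern of "onto": [0, 1, 2, 0]
Pattern of "here": [0, 1, 2, 1]
Patterns do not match
Same pattern = No


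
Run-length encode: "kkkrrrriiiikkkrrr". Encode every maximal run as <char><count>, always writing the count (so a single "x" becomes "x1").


String: "kkkrrrriiiikkkrrr"
Scanning for consecutive runs:
  'k' x 3
  'r' x 4
  'i' x 4
  'k' x 3
  'r' x 3
RLE = "k3r4i4k3r3"


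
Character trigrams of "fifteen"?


Word: "fifteen" (length 7)
Number of trigrams = 7 - 3 + 1 = 5
  Position 0: "fif"
  Position 1: "ift"
  Position 2: "fte"
  Position 3: "tee"
  Position 4: "een"
Trigrams = "fif", "ift", "fte", "tee", "een"


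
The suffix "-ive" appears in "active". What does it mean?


Suffix: -ive
Example: active = act + -ive
Meaning = tending to


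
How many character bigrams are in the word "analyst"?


Word: "analyst" (length 7)
Number of 2-grams = length - 2 + 1 = 7 - 2 + 1
= 6


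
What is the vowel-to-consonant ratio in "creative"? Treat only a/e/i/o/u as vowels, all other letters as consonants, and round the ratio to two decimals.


Word: "creative"
Vowels (a,e,i,o,u): 4
Consonants: 4
Ratio = 4/4
= 1.00


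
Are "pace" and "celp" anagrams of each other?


Word 1: "pace" → sorted: acep
Word 2: "celp" → sorted: celp
Same letters? acep != celp
Anagram = No


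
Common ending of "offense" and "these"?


Word 1: "offense"
Word 2: "these"
Comparing from end:
  Pos -1: 'e' == 'e'
  Pos -2: 's' == 's'
  Pos -3: 'n' != 'e' (stop)
LCS = "se" (length 2)


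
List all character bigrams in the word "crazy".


Word: "crazy" (length 5)
Number of bigrams = 5 - 2 + 1 = 4
  Position 0: "cr"
  Position 1: "ra"
  Position 2: "az"
  Position 3: "zy"
Bigrams = "cr", "ra", "az", "zy"


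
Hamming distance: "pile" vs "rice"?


Comparing character by character (same length = 4):
  Pos 0: 'p' vs 'r' !=
  Pos 1: 'i' vs 'i' =
  Pos 2: 'l' vs 'c' !=
  Pos 3: 'e' vs 'e' =
Hamming distance = 2


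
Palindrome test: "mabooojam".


Word: "mabooojam"
Reversed: "majooobam"
Forward == Backward? mabooojam != majooobam
Palindrome = No


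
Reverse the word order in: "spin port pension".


Original: "spin port pension"
Words (1..n): spin | port | pension
Reversed (n..1): pension | port | spin
Result = "pension port spin"


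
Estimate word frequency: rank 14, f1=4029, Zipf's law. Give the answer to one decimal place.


Zipf's law: f(r) = f(1) / r
f(1) = 4029
f(14) = 4029 / 14
= 287.8 occurrences


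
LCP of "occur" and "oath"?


Word 1: "occur"
Word 2: "oath"
Comparing from start:
  Pos 0: 'o' == 'o'
  Pos 1: 'c' != 'a' (stop)
LCP = "o" (length 1)


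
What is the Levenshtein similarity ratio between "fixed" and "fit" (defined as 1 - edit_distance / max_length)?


Word 1: "fixed" (length 5)
Word 2: "fit" (length 3)
One optimal edit sequence:
  1. keep 'f'
  2. keep 'i'
  3. delete 'x'  (+1)
  4. delete 'e'  (+1)
  5. substitute 'd' -> 't'  (+1)
Edit distance = 3
Max length = max(5, 3) = 5
Similarity = 1 - 3/5
= 0.4000


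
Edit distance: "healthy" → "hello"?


Word 1: "healthy" (length 7)
Word 2: "hello" (length 5)
One optimal edit sequence (insert/delete/substitute each cost 1):
  1. keep 'h'
  2. keep 'e'
  3. delete 'a'  (+1)
  4. keep 'l'
  5. delete 't'  (+1)
  6. substitute 'h' -> 'l'  (+1)
  7. substitute 'y' -> 'o'  (+1)
Total edit operations: 4
Edit distance = 4


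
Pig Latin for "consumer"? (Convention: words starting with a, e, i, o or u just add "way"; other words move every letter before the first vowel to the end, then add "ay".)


Word: "consumer"
Starts with consonant(s) → move to end, add 'ay'
Consonant cluster: "c"
Pig Latin = "onsumercay"


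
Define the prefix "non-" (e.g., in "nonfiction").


Prefix: non-
Example: nonfiction = non- + fiction
Meaning = not


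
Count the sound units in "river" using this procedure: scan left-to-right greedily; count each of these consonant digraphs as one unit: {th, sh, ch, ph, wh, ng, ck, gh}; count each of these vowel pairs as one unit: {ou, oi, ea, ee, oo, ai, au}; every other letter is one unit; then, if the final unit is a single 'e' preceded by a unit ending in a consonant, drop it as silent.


Word: "river" (5 letters)
Left-to-right scan:
  (1) 'r' (letter)
  (2) 'i' (letter)
  (3) 'v' (letter)
  (4) 'e' (letter)
  (5) 'r' (letter)
Units from scan: 5
Sound units = 5 units


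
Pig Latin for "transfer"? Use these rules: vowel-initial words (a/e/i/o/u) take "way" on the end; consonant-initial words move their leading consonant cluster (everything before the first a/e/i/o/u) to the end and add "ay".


Word: "transfer"
Starts with consonant(s) → move to end, add 'ay'
Consonant cluster: "tr"
Pig Latin = "ansfertray"


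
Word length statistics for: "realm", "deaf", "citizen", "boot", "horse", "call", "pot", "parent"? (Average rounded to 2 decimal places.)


Lengths: "realm"=5, "deaf"=4, "citizen"=7, "boot"=4, "horse"=5, "call"=4, "pot"=3, "parent"=6
Sum = 38, Count = 8
Average = 38/8 = 4.75
= avg=4.75, min=3, max=7


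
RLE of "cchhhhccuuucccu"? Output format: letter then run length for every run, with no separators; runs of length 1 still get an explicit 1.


String: "cchhhhccuuucccu"
Scanning for consecutive runs:
  'c' x 2
  'h' x 4
  'c' x 2
  'u' x 3
  'c' x 3
  'u' x 1
RLE = "c2h4c2u3c3u1"


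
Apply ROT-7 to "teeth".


Word: "teeth"
Shift: 7
Each letter → (letter + shift) mod 26:
  't' (19) + 7 = 0 → 'a'
  'e' (4) + 7 = 11 → 'l'
  'e' (4) + 7 = 11 → 'l'
  't' (19) + 7 = 0 → 'a'
  'h' (7) + 7 = 14 → 'o'
Result = "allao"


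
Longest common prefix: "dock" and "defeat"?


Word 1: "dock"
Word 2: "defeat"
Comparing from start:
  Pos 0: 'd' == 'd'
  Pos 1: 'o' != 'e' (stop)
LCP = "d" (length 1)


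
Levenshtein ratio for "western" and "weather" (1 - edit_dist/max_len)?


Word 1: "western" (length 7)
Word 2: "weather" (length 7)
One optimal edit sequence:
  1. keep 'w'
  2. keep 'e'
  3. substitute 's' -> 'a'  (+1)
  4. keep 't'
  5. insert 'h'  (+1)
  6. keep 'e'
  7. keep 'r'
  8. delete 'n'  (+1)
Edit distance = 3
Max length = max(7, 7) = 7
Similarity = 1 - 3/7
= 0.5714


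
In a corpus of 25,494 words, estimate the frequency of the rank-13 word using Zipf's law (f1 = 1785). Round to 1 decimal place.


Zipf's law: f(r) = f(1) / r
f(1) = 1785
f(13) = 1785 / 13
= 137.3 occurrences


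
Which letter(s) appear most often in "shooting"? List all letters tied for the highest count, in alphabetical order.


Word: "shooting"
Letter counts:
  'g': 1
  'h': 1
  'i': 1
  'n': 1
  'o': 2
  's': 1
  't': 1
Maximum count = 2
Most frequent = 'o' (2 times each)


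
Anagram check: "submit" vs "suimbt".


Word 1: "submit" → sorted: bimstu
Word 2: "suimbt" → sorted: bimstu
Same letters? bimstu == bimstu
Anagram = Yes


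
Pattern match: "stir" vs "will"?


Pattern of "stir": [0, 1, 2, 3]
Pattern of "will": [0, 1, 2, 2]
Patterns do not match
Same pattern = No


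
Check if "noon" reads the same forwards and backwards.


Word: "noon"
Reversed: "noon"
Forward == Backward? noon == noon
Palindrome = Yes


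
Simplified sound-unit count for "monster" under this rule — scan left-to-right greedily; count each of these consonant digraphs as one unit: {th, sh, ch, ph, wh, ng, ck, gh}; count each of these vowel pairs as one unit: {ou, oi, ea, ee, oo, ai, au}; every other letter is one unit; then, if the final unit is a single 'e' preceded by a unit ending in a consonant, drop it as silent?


Word: "monster" (7 letters)
Left-to-right scan:
  (1) 'm' (letter)
  (2) 'o' (letter)
  (3) 'n' (letter)
  (4) 's' (letter)
  (5) 't' (letter)
  (6) 'e' (letter)
  (7) 'r' (letter)
Units from scan: 7
Sound units = 7 units


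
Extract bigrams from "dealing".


Word: "dealing" (length 7)
Number of bigrams = 7 - 2 + 1 = 6
  Position 0: "de"
  Position 1: "ea"
  Position 2: "al"
  Position 3: "li"
  Position 4: "in"
  Position 5: "ng"
Bigrams = "de", "ea", "al", "li", "in", "ng"


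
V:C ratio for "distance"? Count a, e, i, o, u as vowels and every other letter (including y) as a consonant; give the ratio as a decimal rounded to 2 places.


Word: "distance"
Vowels (a,e,i,o,u): 3
Consonants: 5
Ratio = 3/5
= 0.60


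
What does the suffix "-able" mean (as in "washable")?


Suffix: -able
Example: washable (wash + -able)
Meaning = capable of


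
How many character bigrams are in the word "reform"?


Word: "reform" (length 6)
Number of 2-grams = length - 2 + 1 = 6 - 2 + 1
= 5


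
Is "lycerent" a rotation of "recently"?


Word: "recently", Candidate: "lycerent"
Method: check if candidate is substring of word+word
"recentlyrecently" contains "lycerent"? No
Is rotation = No


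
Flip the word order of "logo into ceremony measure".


Original: "logo into ceremony measure"
Words (1..n): logo | into | ceremony | measure
Reversed (n..1): measure | ceremony | into | logo
Result = "measure ceremony into logo"


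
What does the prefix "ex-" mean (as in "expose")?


Prefix: ex-
As in: expose -> ex- + pose
Meaning = out / former


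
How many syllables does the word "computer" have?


Word: "computer"
Syllable breakdown: com / pu / ter
Counting: 3 parts
= 3 syllables


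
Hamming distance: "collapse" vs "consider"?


Comparing character by character (same length = 8):
  Pos 0: 'c' vs 'c' =
  Pos 1: 'o' vs 'o' =
  Pos 2: 'l' vs 'n' !=
  Pos 3: 'l' vs 's' !=
  Pos 4: 'a' vs 'i' !=
  Pos 5: 'p' vs 'd' !=
  Pos 6: 's' vs 'e' !=
  Pos 7: 'e' vs 'r' !=
Hamming distance = 6


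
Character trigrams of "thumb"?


Word: "thumb" (length 5)
Number of trigrams = 5 - 3 + 1 = 3
  Position 0: "thu"
  Position 1: "hum"
  Position 2: "umb"
Trigrams = "thu", "hum", "umb"


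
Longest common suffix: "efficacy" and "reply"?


Word 1: "efficacy"
Word 2: "reply"
Comparing from end:
  Pos -1: 'y' == 'y'
  Pos -2: 'c' != 'l' (stop)
LCS = "y" (length 1)


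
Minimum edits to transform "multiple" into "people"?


Word 1: "multiple" (length 8)
Word 2: "people" (length 6)
One optimal edit sequence (insert/delete/substitute each cost 1):
  1. delete 'm'  (+1)
  2. delete 'u'  (+1)
  3. substitute 'l' -> 'p'  (+1)
  4. substitute 't' -> 'e'  (+1)
  5. substitute 'i' -> 'o'  (+1)
  6. keep 'p'
  7. keep 'l'
  8. keep 'e'
Total edit operations: 5
Edit distance = 5


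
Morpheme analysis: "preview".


Word: "preview"
Morphemes: pre- | view
Each morpheme carries meaning
= 2 morphemes


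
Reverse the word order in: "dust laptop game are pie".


Original: "dust laptop game are pie"
Words (1..n): dust | laptop | game | are | pie
Reversed (n..1): pie | are | game | laptop | dust
Result = "pie are game laptop dust"


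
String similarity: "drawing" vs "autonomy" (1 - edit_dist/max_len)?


Word 1: "drawing" (length 7)
Word 2: "autonomy" (length 8)
One optimal edit sequence:
  1. insert 'a'  (+1)
  2. substitute 'd' -> 'u'  (+1)
  3. substitute 'r' -> 't'  (+1)
  4. substitute 'a' -> 'o'  (+1)
  5. substitute 'w' -> 'n'  (+1)
  6. substitute 'i' -> 'o'  (+1)
  7. substitute 'n' -> 'm'  (+1)
  8. substitute 'g' -> 'y'  (+1)
Edit distance = 8
Max length = max(7, 8) = 8
Similarity = 1 - 8/8
= 0.0000


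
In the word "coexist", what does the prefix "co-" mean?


Prefix: co-
Example: coexist (co- + exist)
Meaning = together


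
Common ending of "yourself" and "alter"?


Word 1: "yourself"
Word 2: "alter"
Comparing from end:
  Pos -1: 'f' != 'r' (stop)
LCS = "" (length 0)


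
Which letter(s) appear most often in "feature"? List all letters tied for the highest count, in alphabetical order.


Word: "feature"
Letter counts:
  'a': 1
  'e': 2
  'f': 1
  'r': 1
  't': 1
  'u': 1
Maximum count = 2
Most frequent = 'e' (2 times each)


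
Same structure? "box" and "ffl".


Pattern of "box": [0, 1, 2]
Pattern of "ffl": [0, 0, 1]
Patterns do not match
Same pattern = No


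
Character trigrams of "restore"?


Word: "restore" (length 7)
Number of trigrams = 7 - 3 + 1 = 5
  Position 0: "res"
  Position 1: "est"
  Position 2: "sto"
  Position 3: "tor"
  Position 4: "ore"
Trigrams = "res", "est", "sto", "tor", "ore"


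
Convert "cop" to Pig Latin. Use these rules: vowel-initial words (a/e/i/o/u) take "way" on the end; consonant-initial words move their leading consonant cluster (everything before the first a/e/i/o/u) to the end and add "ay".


Word: "cop"
Starts with consonant(s) → move to end, add 'ay'
Consonant cluster: "c"
Pig Latin = "opcay"


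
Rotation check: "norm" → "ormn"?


Word: "norm", Candidate: "ormn"
Method: check if candidate is substring of word+word
"normnorm" contains "ormn"? Yes
Is rotation = Yes


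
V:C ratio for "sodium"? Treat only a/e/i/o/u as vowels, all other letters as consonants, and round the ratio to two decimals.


Word: "sodium"
Vowels (a,e,i,o,u): 3
Consonants: 3
Ratio = 3/3
= 1.00


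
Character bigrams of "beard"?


Word: "beard" (length 5)
Number of bigrams = 5 - 2 + 1 = 4
  Position 0: "be"
  Position 1: "ea"
  Position 2: "ar"
  Position 3: "rd"
Bigrams = "be", "ea", "ar", "rd"


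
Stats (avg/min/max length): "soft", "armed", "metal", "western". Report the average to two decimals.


Lengths: "soft"=4, "armed"=5, "metal"=5, "western"=7
Sum = 21, Count = 4
Average = 21/4 = 5.25
= avg=5.25, min=4, max=7


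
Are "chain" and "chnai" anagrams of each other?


Word 1: "chain" → sorted: achin
Word 2: "chnai" → sorted: achin
Same letters? achin == achin
Anagram = Yes


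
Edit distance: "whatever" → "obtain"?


Word 1: "whatever" (length 8)
Word 2: "obtain" (length 6)
One optimal edit sequence (insert/delete/substitute each cost 1):
  1. delete 'w'  (+1)
  2. substitute 'h' -> 'o'  (+1)
  3. substitute 'a' -> 'b'  (+1)
  4. keep 't'
  5. delete 'e'  (+1)
  6. substitute 'v' -> 'a'  (+1)
  7. substitute 'e' -> 'i'  (+1)
  8. substitute 'r' -> 'n'  (+1)
Total edit operations: 7
Edit distance = 7


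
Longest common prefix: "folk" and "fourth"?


Word 1: "folk"
Word 2: "fourth"
Comparing from start:
  Pos 0: 'f' == 'f'
  Pos 1: 'o' == 'o'
  Pos 2: 'l' != 'u' (stop)
LCP = "fo" (length 2)


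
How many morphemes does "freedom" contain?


Word: "freedom"
Morphemes: free / -dom
Each morpheme carries meaning
= 2 morphemes


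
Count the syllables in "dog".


Word: "dog"
Syllable breakdown: dog
Counting: 1 part
= 1 syllable


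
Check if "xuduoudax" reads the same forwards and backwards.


Word: "xuduoudax"
Reversed: "xaduoudux"
Forward == Backward? xuduoudax != xaduoudux
Palindrome = No


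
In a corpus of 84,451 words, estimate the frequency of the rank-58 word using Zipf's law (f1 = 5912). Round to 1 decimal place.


Zipf's law: f(r) = f(1) / r
f(1) = 5912
f(58) = 5912 / 58
= 101.9 occurrences


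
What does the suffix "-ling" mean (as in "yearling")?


Suffix: -ling
Example: yearling = year + -ling
Meaning = small / young


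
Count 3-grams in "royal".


Word: "royal" (length 5)
Number of 3-grams = length - 3 + 1 = 5 - 3 + 1
= 3


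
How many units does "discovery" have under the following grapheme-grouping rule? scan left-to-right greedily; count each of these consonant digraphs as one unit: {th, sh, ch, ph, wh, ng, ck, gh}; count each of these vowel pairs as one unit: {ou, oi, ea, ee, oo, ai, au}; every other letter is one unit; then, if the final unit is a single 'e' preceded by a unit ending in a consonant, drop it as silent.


Word: "discovery" (9 letters)
Left-to-right scan:
  (1) 'd' (letter)
  (2) 'i' (letter)
  (3) 's' (letter)
  (4) 'c' (letter)
  (5) 'o' (letter)
  (6) 'v' (letter)
  (7) 'e' (letter)
  (8) 'r' (letter)
  (9) 'y' (letter)
Units from scan: 9
Sound units = 9 units


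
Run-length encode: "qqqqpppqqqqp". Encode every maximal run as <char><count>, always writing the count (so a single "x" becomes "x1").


String: "qqqqpppqqqqp"
Scanning for consecutive runs:
  'q' x 4
  'p' x 3
  'q' x 4
  'p' x 1
RLE = "q4p3q4p1"


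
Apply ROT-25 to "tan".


Word: "tan"
Shift: 25
Each letter → (letter + shift) mod 26:
  't' (19) + 25 = 18 → 's'
  'a' (0) + 25 = 25 → 'z'
  'n' (13) + 25 = 12 → 'm'
Result = "szm"


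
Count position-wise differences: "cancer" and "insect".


Comparing character by character (same length = 6):
  Pos 0: 'c' vs 'i' !=
  Pos 1: 'a' vs 'n' !=
  Pos 2: 'n' vs 's' !=
  Pos 3: 'c' vs 'e' !=
  Pos 4: 'e' vs 'c' !=
  Pos 5: 'r' vs 't' !=
Hamming distance = 6


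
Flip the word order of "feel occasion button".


Original: "feel occasion button"
Words (1..n): feel | occasion | button
Reversed (n..1): button | occasion | feel
Result = "button occasion feel"


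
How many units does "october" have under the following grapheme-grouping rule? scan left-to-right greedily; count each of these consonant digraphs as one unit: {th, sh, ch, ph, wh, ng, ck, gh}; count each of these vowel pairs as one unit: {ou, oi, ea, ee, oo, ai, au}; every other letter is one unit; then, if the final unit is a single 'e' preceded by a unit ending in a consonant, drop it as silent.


Word: "october" (7 letters)
Left-to-right scan:
  1. 'o' (letter)
  2. 'c' (letter)
  3. 't' (letter)
  4. 'o' (letter)
  5. 'b' (letter)
  6. 'e' (letter)
  7. 'r' (letter)
Units from scan: 7
Sound units = 7 units


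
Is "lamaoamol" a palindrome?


Word: "lamaoamol"
Reversed: "lomaoamal"
Forward == Backward? lamaoamol != lomaoamal
Palindrome = No


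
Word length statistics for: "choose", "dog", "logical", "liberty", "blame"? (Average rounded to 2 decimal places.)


Lengths: "choose"=6, "dog"=3, "logical"=7, "liberty"=7, "blame"=5
Sum = 28, Count = 5
Average = 28/5 = 5.60
= avg=5.60, min=3, max=7


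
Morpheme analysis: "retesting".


Word: "retesting"
Morphemes: re- + test + -ing
Each morpheme carries meaning
= 3 morphemes


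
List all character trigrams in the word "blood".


Word: "blood" (length 5)
Number of trigrams = 5 - 3 + 1 = 3
  Position 0: "blo"
  Position 1: "loo"
  Position 2: "ood"
Trigrams = "blo", "loo", "ood"


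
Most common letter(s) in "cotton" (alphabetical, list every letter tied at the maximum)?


Word: "cotton"
Letter counts:
  'c': 1
  'n': 1
  'o': 2
  't': 2
Maximum count = 2
Most frequent = 'o', 't' (2 times each)


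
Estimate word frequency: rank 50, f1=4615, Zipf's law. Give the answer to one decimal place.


Zipf's law: f(r) = f(1) / r
f(1) = 4615
f(50) = 4615 / 50
= 92.3 occurrences


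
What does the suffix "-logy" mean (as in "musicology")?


Suffix: -logy
Example: musicology = music + -logy, with a spelling change
Meaning = study of


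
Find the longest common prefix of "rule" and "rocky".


Word 1: "rule"
Word 2: "rocky"
Comparing from start:
  Pos 0: 'r' == 'r'
  Pos 1: 'u' != 'o' (stop)
LCP = "r" (length 1)


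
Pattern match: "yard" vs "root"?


Pattern of "yard": [0, 1, 2, 3]
Pattern of "root": [0, 1, 1, 2]
Patterns do not match
Same pattern = No


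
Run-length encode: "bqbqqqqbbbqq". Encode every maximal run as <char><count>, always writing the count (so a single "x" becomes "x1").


String: "bqbqqqqbbbqq"
Scanning for consecutive runs:
  'b' x 1
  'q' x 1
  'b' x 1
  'q' x 4
  'b' x 3
  'q' x 2
RLE = "b1q1b1q4b3q2"


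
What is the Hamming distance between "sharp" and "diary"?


Comparing character by character (same length = 5):
  Pos 0: 's' vs 'd' !=
  Pos 1: 'h' vs 'i' !=
  Pos 2: 'a' vs 'a' =
  Pos 3: 'r' vs 'r' =
  Pos 4: 'p' vs 'y' !=
Hamming distance = 3


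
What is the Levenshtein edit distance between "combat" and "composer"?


Word 1: "combat" (length 6)
Word 2: "composer" (length 8)
One optimal edit sequence (insert/delete/substitute each cost 1):
  1. keep 'c'
  2. keep 'o'
  3. keep 'm'
  4. insert 'p'  (+1)
  5. insert 'o'  (+1)
  6. substitute 'b' -> 's'  (+1)
  7. substitute 'a' -> 'e'  (+1)
  8. substitute 't' -> 'r'  (+1)
Total edit operations: 5
Edit distance = 5


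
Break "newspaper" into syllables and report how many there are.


Word: "newspaper"
Syllable breakdown: news-pa-per
Counting: 3 parts
= 3 syllables


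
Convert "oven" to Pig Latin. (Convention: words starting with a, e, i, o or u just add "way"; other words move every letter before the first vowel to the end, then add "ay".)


Word: "oven"
Starts with vowel → add 'way'
Pig Latin = "ovenway"


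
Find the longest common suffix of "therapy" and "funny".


Word 1: "therapy"
Word 2: "funny"
Comparing from end:
  Pos -1: 'y' == 'y'
  Pos -2: 'p' != 'n' (stop)
LCS = "y" (length 1)


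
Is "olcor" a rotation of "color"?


Word: "color", Candidate: "olcor"
Method: check if candidate is substring of word+word
"colorcolor" contains "olcor"? No
Is rotation = No


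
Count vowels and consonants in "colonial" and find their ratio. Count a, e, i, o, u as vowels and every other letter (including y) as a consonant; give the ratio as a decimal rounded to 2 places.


Word: "colonial"
Vowels (a,e,i,o,u): 4
Consonants: 4
Ratio = 4/4
= 1.00


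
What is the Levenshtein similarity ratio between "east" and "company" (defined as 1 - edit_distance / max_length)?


Word 1: "east" (length 4)
Word 2: "company" (length 7)
One optimal edit sequence:
  1. insert 'c'  (+1)
  2. insert 'o'  (+1)
  3. insert 'm'  (+1)
  4. substitute 'e' -> 'p'  (+1)
  5. keep 'a'
  6. substitute 's' -> 'n'  (+1)
  7. substitute 't' -> 'y'  (+1)
Edit distance = 6
Max length = max(4, 7) = 7
Similarity = 1 - 6/7
= 0.1429


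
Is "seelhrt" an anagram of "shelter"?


Word 1: "shelter" → sorted: eehlrst
Word 2: "seelhrt" → sorted: eehlrst
Same letters? eehlrst == eehlrst
Anagram = Yes


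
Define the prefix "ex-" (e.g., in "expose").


Prefix: ex-
Example: expose = ex- + pose
Meaning = out / former


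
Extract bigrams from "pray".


Word: "pray" (length 4)
Number of bigrams = 4 - 2 + 1 = 3
  Position 0: "pr"
  Position 1: "ra"
  Position 2: "ay"
Bigrams = "pr", "ra", "ay"


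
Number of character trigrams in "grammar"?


Word: "grammar" (length 7)
Number of 3-grams = length - 3 + 1 = 7 - 3 + 1
= 5


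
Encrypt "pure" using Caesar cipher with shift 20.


Word: "pure"
Shift: 20
Each letter → (letter + shift) mod 26:
  'p' (15) + 20 = 9 → 'j'
  'u' (20) + 20 = 14 → 'o'
  'r' (17) + 20 = 11 → 'l'
  'e' (4) + 20 = 24 → 'y'
Result = "joly"


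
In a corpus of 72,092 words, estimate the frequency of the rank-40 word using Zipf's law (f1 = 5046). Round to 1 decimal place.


Zipf's law: f(r) = f(1) / r
f(1) = 5046
f(40) = 5046 / 40
= 126.2 occurrences


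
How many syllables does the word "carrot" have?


Word: "carrot"
Syllable breakdown: car | rot
Counting: 2 parts
= 2 syllables


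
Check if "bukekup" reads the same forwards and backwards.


Word: "bukekup"
Reversed: "pukekub"
Forward == Backward? bukekup != pukekub
Palindrome = No


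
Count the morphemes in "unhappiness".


Word: "unhappiness"
Morphemes: un- / happi / -ness
Each morpheme carries meaning
= 3 morphemes


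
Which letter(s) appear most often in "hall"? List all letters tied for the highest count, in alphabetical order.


Word: "hall"
Letter counts:
  'a': 1
  'h': 1
  'l': 2
Maximum count = 2
Most frequent = 'l' (2 times each)


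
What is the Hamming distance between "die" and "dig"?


Comparing character by character (same length = 3):
  Pos 0: 'd' vs 'd' =
  Pos 1: 'i' vs 'i' =
  Pos 2: 'e' vs 'g' !=
Hamming distance = 1


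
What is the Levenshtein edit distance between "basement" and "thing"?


Word 1: "basement" (length 8)
Word 2: "thing" (length 5)
One optimal edit sequence (insert/delete/substitute each cost 1):
  1. delete 'b'  (+1)
  2. delete 'a'  (+1)
  3. delete 's'  (+1)
  4. substitute 'e' -> 't'  (+1)
  5. substitute 'm' -> 'h'  (+1)
  6. substitute 'e' -> 'i'  (+1)
  7. keep 'n'
  8. substitute 't' -> 'g'  (+1)
Total edit operations: 7
Edit distance = 7


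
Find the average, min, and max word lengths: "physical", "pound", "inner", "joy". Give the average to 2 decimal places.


Lengths: "physical"=8, "pound"=5, "inner"=5, "joy"=3
Sum = 21, Count = 4
Average = 21/4 = 5.25
= avg=5.25, min=3, max=8


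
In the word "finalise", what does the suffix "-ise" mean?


Suffix: -ise
Example: finalise = final + -ise
Meaning = to make


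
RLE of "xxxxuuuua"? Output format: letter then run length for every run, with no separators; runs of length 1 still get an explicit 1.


String: "xxxxuuuua"
Scanning for consecutive runs:
  'x' x 4
  'u' x 4
  'a' x 1
RLE = "x4u4a1"


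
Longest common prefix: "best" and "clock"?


Word 1: "best"
Word 2: "clock"
Comparing from start:
  Pos 0: 'b' != 'c' (stop)
LCP = "" (length 0)


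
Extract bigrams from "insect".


Word: "insect" (length 6)
Number of bigrams = 6 - 2 + 1 = 5
  Position 0: "in"
  Position 1: "ns"
  Position 2: "se"
  Position 3: "ec"
  Position 4: "ct"
Bigrams = "in", "ns", "se", "ec", "ct"


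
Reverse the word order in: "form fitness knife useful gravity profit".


Original: "form fitness knife useful gravity profit"
Words (1..n): form | fitness | knife | useful | gravity | profit
Reversed (n..1): profit | gravity | useful | knife | fitness | form
Result = "profit gravity useful knife fitness form"


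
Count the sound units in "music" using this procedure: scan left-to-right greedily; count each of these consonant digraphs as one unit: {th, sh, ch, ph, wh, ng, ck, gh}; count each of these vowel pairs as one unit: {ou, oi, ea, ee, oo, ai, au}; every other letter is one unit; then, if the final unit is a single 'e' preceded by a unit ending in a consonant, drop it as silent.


Word: "music" (5 letters)
Left-to-right scan:
  [1] 'm' (letter)
  [2] 'u' (letter)
  [3] 's' (letter)
  [4] 'i' (letter)
  [5] 'c' (letter)
Units from scan: 5
Sound units = 5 units


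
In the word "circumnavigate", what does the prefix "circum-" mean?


Prefix: circum-
As in: circumnavigate -> circum- + navigate
Meaning = around


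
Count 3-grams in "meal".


Word: "meal" (length 4)
Number of 3-grams = length - 3 + 1 = 4 - 3 + 1
= 2


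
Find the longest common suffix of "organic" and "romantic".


Word 1: "organic"
Word 2: "romantic"
Comparing from end:
  Pos -1: 'c' == 'c'
  Pos -2: 'i' == 'i'
  Pos -3: 'n' != 't' (stop)
LCS = "ic" (length 2)


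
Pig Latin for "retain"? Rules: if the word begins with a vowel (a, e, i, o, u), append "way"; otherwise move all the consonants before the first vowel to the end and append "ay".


Word: "retain"
Starts with consonant(s) → move to end, add 'ay'
Consonant cluster: "r"
Pig Latin = "etainray"


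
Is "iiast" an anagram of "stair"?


Word 1: "stair" → sorted: airst
Word 2: "iiast" → sorted: aiist
Same letters? airst != aiist
Anagram = No


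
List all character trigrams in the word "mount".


Word: "mount" (length 5)
Number of trigrams = 5 - 3 + 1 = 3
  Position 0: "mou"
  Position 1: "oun"
  Position 2: "unt"
Trigrams = "mou", "oun", "unt"


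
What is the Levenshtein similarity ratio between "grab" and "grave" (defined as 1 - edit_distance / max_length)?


Word 1: "grab" (length 4)
Word 2: "grave" (length 5)
One optimal edit sequence:
  1. keep 'g'
  2. keep 'r'
  3. keep 'a'
  4. insert 'v'  (+1)
  5. substitute 'b' -> 'e'  (+1)
Edit distance = 2
Max length = max(4, 5) = 5
Similarity = 1 - 2/5
= 0.6000


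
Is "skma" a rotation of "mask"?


Word: "mask", Candidate: "skma"
Method: check if candidate is substring of word+word
"maskmask" contains "skma"? Yes
Is rotation = Yes


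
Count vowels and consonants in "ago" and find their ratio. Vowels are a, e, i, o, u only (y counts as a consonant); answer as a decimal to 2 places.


Word: "ago"
Vowels (a,e,i,o,u): 2
Consonants: 1
Ratio = 2/1
= 2.00


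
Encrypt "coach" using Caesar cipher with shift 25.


Word: "coach"
Shift: 25
Each letter → (letter + shift) mod 26:
  'c' (2) + 25 = 1 → 'b'
  'o' (14) + 25 = 13 → 'n'
  'a' (0) + 25 = 25 → 'z'
  'c' (2) + 25 = 1 → 'b'
  'h' (7) + 25 = 6 → 'g'
Result = "bnzbg"


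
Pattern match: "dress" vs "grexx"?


Pattern of "dress": [0, 1, 2, 3, 3]
Pattern of "grexx": [0, 1, 2, 3, 3]
Patterns match
Same pattern = Yes


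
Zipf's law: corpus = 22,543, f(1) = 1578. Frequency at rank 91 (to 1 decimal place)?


Zipf's law: f(r) = f(1) / r
f(1) = 1578
f(91) = 1578 / 91
= 17.3 occurrences


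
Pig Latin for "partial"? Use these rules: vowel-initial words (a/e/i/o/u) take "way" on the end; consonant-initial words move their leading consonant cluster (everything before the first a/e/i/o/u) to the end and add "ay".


Word: "partial"
Starts with consonant(s) → move to end, add 'ay'
Consonant cluster: "p"
Pig Latin = "artialpay"


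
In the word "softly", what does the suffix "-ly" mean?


Suffix: -ly
Example: softly (soft + -ly)
Meaning = in a manner


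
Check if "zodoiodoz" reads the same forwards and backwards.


Word: "zodoiodoz"
Reversed: "zodoiodoz"
Forward == Backward? zodoiodoz == zodoiodoz
Palindrome = Yes


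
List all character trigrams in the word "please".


Word: "please" (length 6)
Number of trigrams = 6 - 3 + 1 = 4
  Position 0: "ple"
  Position 1: "lea"
  Position 2: "eas"
  Position 3: "ase"
Trigrams = "ple", "lea", "eas", "ase"


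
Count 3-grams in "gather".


Word: "gather" (length 6)
Number of 3-grams = length - 3 + 1 = 6 - 3 + 1
= 4


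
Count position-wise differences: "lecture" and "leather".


Comparing character by character (same length = 7):
  Pos 0: 'l' vs 'l' =
  Pos 1: 'e' vs 'e' =
  Pos 2: 'c' vs 'a' !=
  Pos 3: 't' vs 't' =
  Pos 4: 'u' vs 'h' !=
  Pos 5: 'r' vs 'e' !=
  Pos 6: 'e' vs 'r' !=
Hamming distance = 4


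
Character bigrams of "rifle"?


Word: "rifle" (length 5)
Number of bigrams = 5 - 2 + 1 = 4
  Position 0: "ri"
  Position 1: "if"
  Position 2: "fl"
  Position 3: "le"
Bigrams = "ri", "if", "fl", "le"


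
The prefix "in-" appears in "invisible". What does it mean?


Prefix: in-
As in: invisible -> in- + visible
Meaning = not / into


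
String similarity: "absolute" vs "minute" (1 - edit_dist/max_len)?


Word 1: "absolute" (length 8)
Word 2: "minute" (length 6)
One optimal edit sequence:
  1. delete 'a'  (+1)
  2. delete 'b'  (+1)
  3. substitute 's' -> 'm'  (+1)
  4. substitute 'o' -> 'i'  (+1)
  5. substitute 'l' -> 'n'  (+1)
  6. keep 'u'
  7. keep 't'
  8. keep 'e'
Edit distance = 5
Max length = max(8, 6) = 8
Similarity = 1 - 5/8
= 0.3750


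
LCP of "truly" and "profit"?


Word 1: "truly"
Word 2: "profit"
Comparing from start:
  Pos 0: 't' != 'p' (stop)
LCP = "" (length 0)


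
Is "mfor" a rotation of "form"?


Word: "form", Candidate: "mfor"
Method: check if candidate is substring of word+word
"formform" contains "mfor"? Yes
Is rotation = Yes


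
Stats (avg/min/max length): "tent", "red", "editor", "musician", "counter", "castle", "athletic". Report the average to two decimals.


Lengths: "tent"=4, "red"=3, "editor"=6, "musician"=8, "counter"=7, "castle"=6, "athletic"=8
Sum = 42, Count = 7
Average = 42/7 = 6.00
= avg=6.00, min=3, max=8


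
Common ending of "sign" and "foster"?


Word 1: "sign"
Word 2: "foster"
Comparing from end:
  Pos -1: 'n' != 'r' (stop)
LCS = "" (length 0)


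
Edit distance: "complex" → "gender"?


Word 1: "complex" (length 7)
Word 2: "gender" (length 6)
One optimal edit sequence (insert/delete/substitute each cost 1):
  1. delete 'c'  (+1)
  2. substitute 'o' -> 'g'  (+1)
  3. substitute 'm' -> 'e'  (+1)
  4. substitute 'p' -> 'n'  (+1)
  5. substitute 'l' -> 'd'  (+1)
  6. keep 'e'
  7. substitute 'x' -> 'r'  (+1)
Total edit operations: 6
Edit distance = 6


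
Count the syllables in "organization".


Word: "organization"
Syllable breakdown: or · gan · i · za · tion
Counting: 5 parts
= 5 syllables


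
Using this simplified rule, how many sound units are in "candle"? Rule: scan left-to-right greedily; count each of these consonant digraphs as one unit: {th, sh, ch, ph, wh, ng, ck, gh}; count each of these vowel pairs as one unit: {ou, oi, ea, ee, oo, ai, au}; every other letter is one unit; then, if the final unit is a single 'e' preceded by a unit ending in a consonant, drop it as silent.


Word: "candle" (6 letters)
Left-to-right scan:
  1. 'c' (letter)
  2. 'a' (letter)
  3. 'n' (letter)
  4. 'd' (letter)
  5. 'l' (letter)
  6. 'e' (letter)
Units from scan: 6
Final unit is 'e' after a consonant -> drop as silent (-1)
Sound units = 5 units


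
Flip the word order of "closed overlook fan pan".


Original: "closed overlook fan pan"
Words (1..n): closed | overlook | fan | pan
Reversed (n..1): pan | fan | overlook | closed
Result = "pan fan overlook closed"


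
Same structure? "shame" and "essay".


Pattern of "shame": [0, 1, 2, 3, 4]
Pattern of "essay": [0, 1, 1, 2, 3]
Patterns do not match
Same pattern = No


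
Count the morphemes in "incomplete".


Word: "incomplete"
Morphemes: in- | complete
Each morpheme carries meaning
= 2 morphemes


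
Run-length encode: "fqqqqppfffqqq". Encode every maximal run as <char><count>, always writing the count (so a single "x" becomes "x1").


String: "fqqqqppfffqqq"
Scanning for consecutive runs:
  'f' x 1
  'q' x 4
  'p' x 2
  'f' x 3
  'q' x 3
RLE = "f1q4p2f3q3"


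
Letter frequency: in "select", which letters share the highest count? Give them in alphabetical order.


Word: "select"
Letter counts:
  'c': 1
  'e': 2
  'l': 1
  's': 1
  't': 1
Maximum count = 2
Most frequent = 'e' (2 times each)


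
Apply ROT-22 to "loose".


Word: "loose"
Shift: 22
Each letter → (letter + shift) mod 26:
  'l' (11) + 22 = 7 → 'h'
  'o' (14) + 22 = 10 → 'k'
  'o' (14) + 22 = 10 → 'k'
  's' (18) + 22 = 14 → 'o'
  'e' (4) + 22 = 0 → 'a'
Result = "hkkoa"


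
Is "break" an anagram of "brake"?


Word 1: "brake" → sorted: abekr
Word 2: "break" → sorted: abekr
Same letters? abekr == abekr
Anagram = Yes


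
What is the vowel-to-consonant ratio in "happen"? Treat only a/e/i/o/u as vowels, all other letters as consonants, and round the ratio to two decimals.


Word: "happen"
Vowels (a,e,i,o,u): 2
Consonants: 4
Ratio = 2/4
= 0.50


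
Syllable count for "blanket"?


Word: "blanket"
Syllable breakdown: blan | ket
Counting: 2 parts
= 2 syllables


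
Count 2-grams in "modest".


Word: "modest" (length 6)
Number of 2-grams = length - 2 + 1 = 6 - 2 + 1
= 5


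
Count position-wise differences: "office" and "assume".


Comparing character by character (same length = 6):
  Pos 0: 'o' vs 'a' !=
  Pos 1: 'f' vs 's' !=
  Pos 2: 'f' vs 's' !=
  Pos 3: 'i' vs 'u' !=
  Pos 4: 'c' vs 'm' !=
  Pos 5: 'e' vs 'e' =
Hamming distance = 5


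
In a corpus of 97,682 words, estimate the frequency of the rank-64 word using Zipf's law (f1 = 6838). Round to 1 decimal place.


Zipf's law: f(r) = f(1) / r
f(1) = 6838
f(64) = 6838 / 64
= 106.8 occurrences


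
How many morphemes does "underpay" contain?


Word: "underpay"
Morphemes: under- + pay
Each morpheme carries meaning
= 2 morphemes


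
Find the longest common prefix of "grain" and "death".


Word 1: "grain"
Word 2: "death"
Comparing from start:
  Pos 0: 'g' != 'd' (stop)
LCP = "" (length 0)


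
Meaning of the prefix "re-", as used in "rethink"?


Prefix: re-
As in: rethink -> re- + think
Meaning = again


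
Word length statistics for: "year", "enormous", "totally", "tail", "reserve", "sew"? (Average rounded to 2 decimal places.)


Lengths: "year"=4, "enormous"=8, "totally"=7, "tail"=4, "reserve"=7, "sew"=3
Sum = 33, Count = 6
Average = 33/6 = 5.50
= avg=5.50, min=3, max=8


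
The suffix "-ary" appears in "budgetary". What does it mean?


Suffix: -ary
Example: budgetary = budget + -ary
Meaning = relating to


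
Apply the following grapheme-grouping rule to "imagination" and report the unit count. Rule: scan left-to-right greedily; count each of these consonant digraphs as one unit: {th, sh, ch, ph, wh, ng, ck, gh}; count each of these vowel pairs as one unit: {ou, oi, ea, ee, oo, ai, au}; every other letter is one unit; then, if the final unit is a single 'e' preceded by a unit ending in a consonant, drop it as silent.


Word: "imagination" (11 letters)
Left-to-right scan:
  1. 'i' (letter)
  2. 'm' (letter)
  3. 'a' (letter)
  4. 'g' (letter)
  5. 'i' (letter)
  6. 'n' (letter)
  7. 'a' (letter)
  8. 't' (letter)
  9. 'i' (letter)
  10. 'o' (letter)
  11. 'n' (letter)
Units from scan: 11
Sound units = 11 units


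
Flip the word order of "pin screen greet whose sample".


Original: "pin screen greet whose sample"
Words (1..n): pin | screen | greet | whose | sample
Reversed (n..1): sample | whose | greet | screen | pin
Result = "sample whose greet screen pin"


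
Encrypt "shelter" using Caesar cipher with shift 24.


Word: "shelter"
Shift: 24
Each letter → (letter + shift) mod 26:
  's' (18) + 24 = 16 → 'q'
  'h' (7) + 24 = 5 → 'f'
  'e' (4) + 24 = 2 → 'c'
  'l' (11) + 24 = 9 → 'j'
  't' (19) + 24 = 17 → 'r'
  'e' (4) + 24 = 2 → 'c'
  'r' (17) + 24 = 15 → 'p'
Result = "qfcjrcp"


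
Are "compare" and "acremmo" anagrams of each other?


Word 1: "compare" → sorted: acemopr
Word 2: "acremmo" → sorted: acemmor
Same letters? acemopr != acemmor
Anagram = No


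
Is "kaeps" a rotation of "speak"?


Word: "speak", Candidate: "kaeps"
Method: check if candidate is substring of word+word
"speakspeak" contains "kaeps"? No
Is rotation = No


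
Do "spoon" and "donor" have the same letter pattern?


Pattern of "spoon": [0, 1, 2, 2, 3]
Pattern of "donor": [0, 1, 2, 1, 3]
Patterns do not match
Same pattern = No


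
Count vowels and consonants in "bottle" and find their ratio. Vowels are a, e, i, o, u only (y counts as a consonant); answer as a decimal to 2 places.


Word: "bottle"
Vowels (a,e,i,o,u): 2
Consonants: 4
Ratio = 2/4
= 0.50


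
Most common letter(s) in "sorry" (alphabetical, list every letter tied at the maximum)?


Word: "sorry"
Letter counts:
  'o': 1
  'r': 2
  's': 1
  'y': 1
Maximum count = 2
Most frequent = 'r' (2 times each)
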